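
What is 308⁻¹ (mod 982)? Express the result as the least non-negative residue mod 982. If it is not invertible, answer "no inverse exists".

Compute gcd(308, 982):
982 = 3×308 + 58
308 = 5×58 + 18
58 = 3×18 + 4
18 = 4×4 + 2
4 = 2×2 + 0
The gcd is 2, not 1, hence no inverse exists.

no inverse exists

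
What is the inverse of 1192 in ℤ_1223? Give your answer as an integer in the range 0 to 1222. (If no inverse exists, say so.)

Apply the Euclidean algorithm to 1223 and 1192:
1223 = 1*1192 + 31
1192 = 38*31 + 14
31 = 2*14 + 3
14 = 4*3 + 2
3 = 1*2 + 1
2 = 2*1 + 0
Since gcd(1192, 1223) = 1, back-substitute to write 1 as a combination:
1 = 3 − 2
1 = −14 + 5·3
1 = 5·31 − 11·14
1 = −11·1192 + 423·31
1 = 423·1223 − 434·1192
So 1192·(-434) ≡ 1 (mod 1223), and -434 ≡ 789 (mod 1223).

789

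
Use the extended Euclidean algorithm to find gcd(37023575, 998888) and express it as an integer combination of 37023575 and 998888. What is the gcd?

1

Repeated division:
37023575 = 37*998888 + 64719
998888 = 15*64719 + 28103
64719 = 2*28103 + 8513
28103 = 3*8513 + 2564
8513 = 3*2564 + 821
2564 = 3*821 + 101
821 = 8*101 + 13
101 = 7*13 + 10
13 = 1*10 + 3
10 = 3*3 + 1
3 = 3*1 + 0
gcd(37023575, 998888) = 1.
Back-substituting:
1 = 10 − 3·3
1 = −3·13 + 4·10
1 = 4·101 − 31·13
1 = −31·821 + 252·101
1 = 252·2564 − 787·821
1 = −787·8513 + 2613·2564
1 = 2613·28103 − 8626·8513
1 = −8626·64719 + 19865·28103
1 = 19865·998888 − 306601·64719
1 = −306601·37023575 + 11364102·998888
So 1 = (-306601)·37023575 + (11364102)·998888.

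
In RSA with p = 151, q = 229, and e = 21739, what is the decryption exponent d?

φ(n) = (p−1)(q−1) = 150·228 = 34200.
Need d with 21739·d ≡ 1 (mod 34200). Apply the extended Euclidean algorithm:
34200 = 1×21739 + 12461
21739 = 1×12461 + 9278
12461 = 1×9278 + 3183
9278 = 2×3183 + 2912
3183 = 1×2912 + 271
2912 = 10×271 + 202
271 = 1×202 + 69
202 = 2×69 + 64
69 = 1×64 + 5
64 = 12×5 + 4
5 = 1×4 + 1
4 = 4×1 + 0
Back-substitute:
1 = 5 − 4
1 = −64 + 13·5
1 = 13·69 − 14·64
1 = −14·202 + 41·69
1 = 41·271 − 55·202
1 = −55·2912 + 591·271
1 = 591·3183 − 646·2912
1 = −646·9278 + 1883·3183
1 = 1883·12461 − 2529·9278
1 = −2529·21739 + 4412·12461
1 = 4412·34200 − 6941·21739
So 21739·(-6941) ≡ 1 (mod 34200), hence d ≡ -6941 ≡ 27259 (mod 34200).

27259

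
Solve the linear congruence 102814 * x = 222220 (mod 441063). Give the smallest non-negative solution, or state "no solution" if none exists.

328189

First find gcd(102814, 441063):
441063 = 4*102814 + 29807
102814 = 3*29807 + 13393
29807 = 2*13393 + 3021
13393 = 4*3021 + 1309
3021 = 2*1309 + 403
1309 = 3*403 + 100
403 = 4*100 + 3
100 = 33*3 + 1
3 = 3*1 + 0
gcd = 1, so a unique solution mod 441063 exists.
Back-substitute for the Bézout coefficients:
1 = 100 − 33·3
1 = −33·403 + 133·100
1 = 133·1309 − 432·403
1 = −432·3021 + 997·1309
1 = 997·13393 − 4420·3021
1 = −4420·29807 + 9837·13393
1 = 9837·102814 − 33931·29807
1 = −33931·441063 + 145561·102814
So 102814·(145561) ≡ 1 (mod 441063), giving 102814⁻¹ ≡ 145561.
x ≡ 102814⁻¹·222220 ≡ 145561·222220 ≡ 328189 (mod 441063).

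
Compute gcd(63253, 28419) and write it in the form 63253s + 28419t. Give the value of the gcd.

Apply Euclid's algorithm to 63253 and 28419:
63253 = 2·28419 + 6415
28419 = 4·6415 + 2759
6415 = 2·2759 + 897
2759 = 3·897 + 68
897 = 13·68 + 13
68 = 5·13 + 3
13 = 4·3 + 1
3 = 3·1 + 0
gcd(63253, 28419) = 1.
Express as a combination:
1 = 13 − 4·3
1 = −4·68 + 21·13
1 = 21·897 − 277·68
1 = −277·2759 + 852·897
1 = 852·6415 − 1981·2759
1 = −1981·28419 + 8776·6415
1 = 8776·63253 − 19533·28419
So 1 = (8776)·63253 + (-19533)·28419.

1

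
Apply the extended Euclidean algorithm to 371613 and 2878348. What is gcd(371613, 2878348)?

11

Euclidean algorithm:
2878348 = 7×371613 + 277057
371613 = 1×277057 + 94556
277057 = 2×94556 + 87945
94556 = 1×87945 + 6611
87945 = 13×6611 + 2002
6611 = 3×2002 + 605
2002 = 3×605 + 187
605 = 3×187 + 44
187 = 4×44 + 11
44 = 4×11 + 0
gcd(371613, 2878348) = 11.
Express as a combination:
11 = 187 − 4·44
11 = −4·605 + 13·187
11 = 13·2002 − 43·605
11 = −43·6611 + 142·2002
11 = 142·87945 − 1889·6611
11 = −1889·94556 + 2031·87945
11 = 2031·277057 − 5951·94556
11 = −5951·371613 + 7982·277057
11 = 7982·2878348 − 61825·371613
So 11 = (7982)·2878348 + (-61825)·371613.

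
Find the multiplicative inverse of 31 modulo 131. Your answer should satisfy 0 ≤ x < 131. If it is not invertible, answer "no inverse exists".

Apply the Euclidean algorithm to 131 and 31:
131 = 4×31 + 7
31 = 4×7 + 3
7 = 2×3 + 1
3 = 3×1 + 0
Since gcd(31, 131) = 1, back-substitute to write 1 as a combination:
1 = 7 − 2·3
1 = −2·31 + 9·7
1 = 9·131 − 38·31
Hence 31⁻¹ ≡ -38 ≡ 93 (mod 131).

93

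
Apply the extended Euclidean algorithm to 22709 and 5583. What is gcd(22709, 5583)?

Apply Euclid's algorithm to 22709 and 5583:
22709 = 4*5583 + 377
5583 = 14*377 + 305
377 = 1*305 + 72
305 = 4*72 + 17
72 = 4*17 + 4
17 = 4*4 + 1
4 = 4*1 + 0
gcd(22709, 5583) = 1.
Back-substituting:
1 = 17 − 4·4
1 = −4·72 + 17·17
1 = 17·305 − 72·72
1 = −72·377 + 89·305
1 = 89·5583 − 1318·377
1 = −1318·22709 + 5361·5583
So 1 = (-1318)·22709 + (5361)·5583.

1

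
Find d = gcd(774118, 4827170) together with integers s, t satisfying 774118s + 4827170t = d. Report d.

Apply Euclid's algorithm to 4827170 and 774118:
4827170 = 6*774118 + 182462
774118 = 4*182462 + 44270
182462 = 4*44270 + 5382
44270 = 8*5382 + 1214
5382 = 4*1214 + 526
1214 = 2*526 + 162
526 = 3*162 + 40
162 = 4*40 + 2
40 = 20*2 + 0
gcd(774118, 4827170) = 2.
Back-substituting:
2 = 162 − 4·40
2 = −4·526 + 13·162
2 = 13·1214 − 30·526
2 = −30·5382 + 133·1214
2 = 133·44270 − 1094·5382
2 = −1094·182462 + 4509·44270
2 = 4509·774118 − 19130·182462
2 = −19130·4827170 + 119289·774118
So 2 = (-19130)·4827170 + (119289)·774118.

2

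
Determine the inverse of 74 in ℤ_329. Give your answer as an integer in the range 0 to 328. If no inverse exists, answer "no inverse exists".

Apply the Euclidean algorithm to 329 and 74:
329 = 4·74 + 33
74 = 2·33 + 8
33 = 4·8 + 1
8 = 8·1 + 0
gcd = 1, so the inverse exists. Back-substitute:
1 = 33 − 4·8
1 = −4·74 + 9·33
1 = 9·329 − 40·74
Hence 74⁻¹ ≡ -40 ≡ 289 (mod 329).

289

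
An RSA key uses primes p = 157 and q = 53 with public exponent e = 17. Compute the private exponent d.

5249

φ(n) = (p−1)(q−1) = 156·52 = 8112.
Need d with 17·d ≡ 1 (mod 8112). Apply the extended Euclidean algorithm:
8112 = 477·17 + 3
17 = 5·3 + 2
3 = 1·2 + 1
2 = 2·1 + 0
Back-substitute:
1 = 3 − 2
1 = −17 + 6·3
1 = 6·8112 − 2863·17
So 17·(-2863) ≡ 1 (mod 8112), hence d ≡ -2863 ≡ 5249 (mod 8112).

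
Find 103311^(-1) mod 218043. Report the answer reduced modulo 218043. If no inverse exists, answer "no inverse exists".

Compute gcd(103311, 218043):
218043 = 2×103311 + 11421
103311 = 9×11421 + 522
11421 = 21×522 + 459
522 = 1×459 + 63
459 = 7×63 + 18
63 = 3×18 + 9
18 = 2×9 + 0
gcd(103311, 218043) = 9 ≠ 1, so 103311 has no multiplicative inverse modulo 218043.

no inverse exists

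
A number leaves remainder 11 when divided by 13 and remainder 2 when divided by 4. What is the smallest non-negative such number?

Write x = 11 + 13·k. Then 13·k ≡ 2 − 11 ≡ 3 (mod 4).
Need 13⁻¹ mod 4. Extended Euclid on (4, 1):
4 = 4×1 + 0
13⁻¹ ≡ 1 (mod 4), so k ≡ 1·3 ≡ 3 (mod 4).
x = 11 + 13·3 = 50.

50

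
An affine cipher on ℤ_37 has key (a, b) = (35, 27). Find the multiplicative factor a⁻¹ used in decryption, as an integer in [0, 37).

gcd(37, 35) by repeated division:
37 = 1·35 + 2
35 = 17·2 + 1
2 = 2·1 + 0
Since gcd(35, 37) = 1, back-substitute to write 1 as a combination:
1 = 35 − 17·2
1 = −17·37 + 18·35
So 35·18 ≡ 1 (mod 37).

18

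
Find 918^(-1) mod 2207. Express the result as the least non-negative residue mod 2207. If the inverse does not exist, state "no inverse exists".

464

Extended Euclidean algorithm:
2207 = 2·918 + 371
918 = 2·371 + 176
371 = 2·176 + 19
176 = 9·19 + 5
19 = 3·5 + 4
5 = 1·4 + 1
4 = 4·1 + 0
gcd = 1, so the inverse exists. Back-substitute:
1 = 5 − 4
1 = −19 + 4·5
1 = 4·176 − 37·19
1 = −37·371 + 78·176
1 = 78·918 − 193·371
1 = −193·2207 + 464·918
So 918·464 ≡ 1 (mod 2207).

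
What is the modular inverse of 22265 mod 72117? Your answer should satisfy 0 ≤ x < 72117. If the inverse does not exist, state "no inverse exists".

Run Euclid on (72117, 22265):
72117 = 3×22265 + 5322
22265 = 4×5322 + 977
5322 = 5×977 + 437
977 = 2×437 + 103
437 = 4×103 + 25
103 = 4×25 + 3
25 = 8×3 + 1
3 = 3×1 + 0
Since gcd(22265, 72117) = 1, back-substitute to write 1 as a combination:
1 = 25 − 8·3
1 = −8·103 + 33·25
1 = 33·437 − 140·103
1 = −140·977 + 313·437
1 = 313·5322 − 1705·977
1 = −1705·22265 + 7133·5322
1 = 7133·72117 − 23104·22265
Hence 22265⁻¹ ≡ -23104 ≡ 49013 (mod 72117).

49013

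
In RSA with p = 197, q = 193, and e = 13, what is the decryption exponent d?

26053

φ(n) = (p−1)(q−1) = 196·192 = 37632.
Need d with 13·d ≡ 1 (mod 37632). Apply the extended Euclidean algorithm:
37632 = 2894·13 + 10
13 = 1·10 + 3
10 = 3·3 + 1
3 = 3·1 + 0
Back-substitute:
1 = 10 − 3·3
1 = −3·13 + 4·10
1 = 4·37632 − 11579·13
So 13·(-11579) ≡ 1 (mod 37632), hence d ≡ -11579 ≡ 26053 (mod 37632).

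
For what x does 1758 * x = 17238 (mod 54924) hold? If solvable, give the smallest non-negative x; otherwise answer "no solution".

First find gcd(1758, 54924):
54924 = 31*1758 + 426
1758 = 4*426 + 54
426 = 7*54 + 48
54 = 1*48 + 6
48 = 8*6 + 0
gcd = 6 and 6 | 17238, so solutions exist. Divide through by 6: 293x ≡ 2873 (mod 9154).
Now find 293⁻¹ mod 9154:
9154 = 31·293 + 71
293 = 4·71 + 9
71 = 7·9 + 8
9 = 1·8 + 1
8 = 8·1 + 0
Back-substitute:
1 = 9 − 8
1 = −71 + 8·9
1 = 8·293 − 33·71
1 = −33·9154 + 1031·293
So 293⁻¹ ≡ 1031 (mod 9154).
Then x ≡ 1031·2873 ≡ 5321 (mod 9154); the smallest non-negative solution is x = 5321.

5321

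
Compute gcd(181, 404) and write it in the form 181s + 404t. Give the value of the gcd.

1

Apply Euclid's algorithm to 404 and 181:
404 = 2·181 + 42
181 = 4·42 + 13
42 = 3·13 + 3
13 = 4·3 + 1
3 = 3·1 + 0
gcd(181, 404) = 1.
Working backward:
1 = 13 − 4·3
1 = −4·42 + 13·13
1 = 13·181 − 56·42
1 = −56·404 + 125·181
So 1 = (-56)·404 + (125)·181.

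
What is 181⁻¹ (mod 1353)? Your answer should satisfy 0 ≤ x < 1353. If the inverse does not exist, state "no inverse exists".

1054

gcd(1353, 181) by repeated division:
1353 = 7×181 + 86
181 = 2×86 + 9
86 = 9×9 + 5
9 = 1×5 + 4
5 = 1×4 + 1
4 = 4×1 + 0
The gcd is 1. Working backward:
1 = 5 − 4
1 = −9 + 2·5
1 = 2·86 − 19·9
1 = −19·181 + 40·86
1 = 40·1353 − 299·181
So 181·(-299) ≡ 1 (mod 1353), and -299 ≡ 1054 (mod 1353).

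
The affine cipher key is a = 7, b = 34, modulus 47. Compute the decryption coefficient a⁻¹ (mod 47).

Run Euclid on (47, 7):
47 = 6×7 + 5
7 = 1×5 + 2
5 = 2×2 + 1
2 = 2×1 + 0
Since gcd(7, 47) = 1, back-substitute to write 1 as a combination:
1 = 5 − 2·2
1 = −2·7 + 3·5
1 = 3·47 − 20·7
Thus 7·(-20) ≡ 1 (mod 47); reducing, -20 mod 47 = 27.

27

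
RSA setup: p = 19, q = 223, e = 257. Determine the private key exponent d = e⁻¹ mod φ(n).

φ(n) = (p−1)(q−1) = 18·222 = 3996.
Need d with 257·d ≡ 1 (mod 3996). Apply the extended Euclidean algorithm:
3996 = 15·257 + 141
257 = 1·141 + 116
141 = 1·116 + 25
116 = 4·25 + 16
25 = 1·16 + 9
16 = 1·9 + 7
9 = 1·7 + 2
7 = 3·2 + 1
2 = 2·1 + 0
Back-substitute:
1 = 7 − 3·2
1 = −3·9 + 4·7
1 = 4·16 − 7·9
1 = −7·25 + 11·16
1 = 11·116 − 51·25
1 = −51·141 + 62·116
1 = 62·257 − 113·141
1 = −113·3996 + 1757·257
So 257·1757 ≡ 1 (mod 3996), hence d = 1757.

1757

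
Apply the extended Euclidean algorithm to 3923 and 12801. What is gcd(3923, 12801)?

Repeated division:
12801 = 3*3923 + 1032
3923 = 3*1032 + 827
1032 = 1*827 + 205
827 = 4*205 + 7
205 = 29*7 + 2
7 = 3*2 + 1
2 = 2*1 + 0
gcd(3923, 12801) = 1.
Express as a combination:
1 = 7 − 3·2
1 = −3·205 + 88·7
1 = 88·827 − 355·205
1 = −355·1032 + 443·827
1 = 443·3923 − 1684·1032
1 = −1684·12801 + 5495·3923
So 1 = (-1684)·12801 + (5495)·3923.

1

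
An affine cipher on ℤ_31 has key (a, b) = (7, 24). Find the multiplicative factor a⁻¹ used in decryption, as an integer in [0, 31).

gcd(31, 7) by repeated division:
31 = 4·7 + 3
7 = 2·3 + 1
3 = 3·1 + 0
Since gcd(7, 31) = 1, back-substitute to write 1 as a combination:
1 = 7 − 2·3
1 = −2·31 + 9·7
So 7·9 ≡ 1 (mod 31).

9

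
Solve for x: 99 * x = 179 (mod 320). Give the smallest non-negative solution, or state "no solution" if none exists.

First find gcd(99, 320):
320 = 3*99 + 23
99 = 4*23 + 7
23 = 3*7 + 2
7 = 3*2 + 1
2 = 2*1 + 0
gcd = 1, so a unique solution mod 320 exists.
Back-substitute for the Bézout coefficients:
1 = 7 − 3·2
1 = −3·23 + 10·7
1 = 10·99 − 43·23
1 = −43·320 + 139·99
So 99·(139) ≡ 1 (mod 320), giving 99⁻¹ ≡ 139.
x ≡ 99⁻¹·179 ≡ 139·179 ≡ 241 (mod 320).

241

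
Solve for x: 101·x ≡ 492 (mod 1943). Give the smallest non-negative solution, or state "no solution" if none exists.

582

First find gcd(101, 1943):
1943 = 19×101 + 24
101 = 4×24 + 5
24 = 4×5 + 4
5 = 1×4 + 1
4 = 4×1 + 0
gcd = 1, so a unique solution mod 1943 exists.
Back-substitute for the Bézout coefficients:
1 = 5 − 4
1 = −24 + 5·5
1 = 5·101 − 21·24
1 = −21·1943 + 404·101
So 101·(404) ≡ 1 (mod 1943), giving 101⁻¹ ≡ 404.
x ≡ 101⁻¹·492 ≡ 404·492 ≡ 582 (mod 1943).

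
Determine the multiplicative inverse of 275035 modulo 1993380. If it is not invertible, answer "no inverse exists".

no inverse exists

Euclidean algorithm on 1993380, 275035:
1993380 = 7*275035 + 68135
275035 = 4*68135 + 2495
68135 = 27*2495 + 770
2495 = 3*770 + 185
770 = 4*185 + 30
185 = 6*30 + 5
30 = 6*5 + 0
The gcd is 5, not 1, hence no inverse exists.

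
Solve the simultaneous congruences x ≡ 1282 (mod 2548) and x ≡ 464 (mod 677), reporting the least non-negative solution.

941494

Write x = 1282 + 2548·k. Then 2548·k ≡ 464 − 1282 ≡ 536 (mod 677).
Need 2548⁻¹ mod 677. Extended Euclid on (677, 517):
677 = 1×517 + 160
517 = 3×160 + 37
160 = 4×37 + 12
37 = 3×12 + 1
12 = 12×1 + 0
Back-substitute:
1 = 37 − 3·12
1 = −3·160 + 13·37
1 = 13·517 − 42·160
1 = −42·677 + 55·517
2548⁻¹ ≡ 55 (mod 677), so k ≡ 55·536 ≡ 369 (mod 677).
x = 1282 + 2548·369 = 941494.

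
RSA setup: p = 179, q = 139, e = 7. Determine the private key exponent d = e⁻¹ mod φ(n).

21055

φ(n) = (p−1)(q−1) = 178·138 = 24564.
Need d with 7·d ≡ 1 (mod 24564). Apply the extended Euclidean algorithm:
24564 = 3509*7 + 1
7 = 7*1 + 0
Back-substitute:
1 = 24564 − 3509·7
So 7·(-3509) ≡ 1 (mod 24564), hence d ≡ -3509 ≡ 21055 (mod 24564).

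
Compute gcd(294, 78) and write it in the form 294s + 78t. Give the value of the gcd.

Apply Euclid's algorithm to 294 and 78:
294 = 3·78 + 60
78 = 1·60 + 18
60 = 3·18 + 6
18 = 3·6 + 0
gcd(294, 78) = 6.
Working backward:
6 = 60 − 3·18
6 = −3·78 + 4·60
6 = 4·294 − 15·78
So 6 = (4)·294 + (-15)·78.

6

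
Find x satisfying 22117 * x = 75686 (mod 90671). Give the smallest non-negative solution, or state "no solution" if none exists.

61723

First find gcd(22117, 90671):
90671 = 4*22117 + 2203
22117 = 10*2203 + 87
2203 = 25*87 + 28
87 = 3*28 + 3
28 = 9*3 + 1
3 = 3*1 + 0
gcd = 1, so a unique solution mod 90671 exists.
Back-substitute for the Bézout coefficients:
1 = 28 − 9·3
1 = −9·87 + 28·28
1 = 28·2203 − 709·87
1 = −709·22117 + 7118·2203
1 = 7118·90671 − 29181·22117
So 22117·(-29181) ≡ 1 (mod 90671), giving 22117⁻¹ ≡ 61490.
x ≡ 22117⁻¹·75686 ≡ 61490·75686 ≡ 61723 (mod 90671).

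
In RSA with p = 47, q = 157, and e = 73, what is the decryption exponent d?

6193

φ(n) = (p−1)(q−1) = 46·156 = 7176.
Need d with 73·d ≡ 1 (mod 7176). Apply the extended Euclidean algorithm:
7176 = 98·73 + 22
73 = 3·22 + 7
22 = 3·7 + 1
7 = 7·1 + 0
Back-substitute:
1 = 22 − 3·7
1 = −3·73 + 10·22
1 = 10·7176 − 983·73
So 73·(-983) ≡ 1 (mod 7176), hence d ≡ -983 ≡ 6193 (mod 7176).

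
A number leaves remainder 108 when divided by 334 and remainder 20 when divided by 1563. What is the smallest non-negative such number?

71918

Write x = 108 + 334·k. Then 334·k ≡ 20 − 108 ≡ 1475 (mod 1563).
Need 334⁻¹ mod 1563. Extended Euclid on (1563, 334):
1563 = 4·334 + 227
334 = 1·227 + 107
227 = 2·107 + 13
107 = 8·13 + 3
13 = 4·3 + 1
3 = 3·1 + 0
Back-substitute:
1 = 13 − 4·3
1 = −4·107 + 33·13
1 = 33·227 − 70·107
1 = −70·334 + 103·227
1 = 103·1563 − 482·334
334⁻¹ ≡ 1081 (mod 1563), so k ≡ 1081·1475 ≡ 215 (mod 1563).
x = 108 + 334·215 = 71918.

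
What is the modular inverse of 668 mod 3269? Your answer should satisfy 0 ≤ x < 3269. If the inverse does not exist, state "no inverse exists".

1013

Extended Euclidean algorithm:
3269 = 4*668 + 597
668 = 1*597 + 71
597 = 8*71 + 29
71 = 2*29 + 13
29 = 2*13 + 3
13 = 4*3 + 1
3 = 3*1 + 0
Since gcd(668, 3269) = 1, back-substitute to write 1 as a combination:
1 = 13 − 4·3
1 = −4·29 + 9·13
1 = 9·71 − 22·29
1 = −22·597 + 185·71
1 = 185·668 − 207·597
1 = −207·3269 + 1013·668
So 668·1013 ≡ 1 (mod 3269).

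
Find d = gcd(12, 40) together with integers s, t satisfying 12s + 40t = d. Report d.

4

Euclidean algorithm:
40 = 3·12 + 4
12 = 3·4 + 0
gcd(12, 40) = 4.
Working backward:
4 = 40 − 3·12
So 4 = (1)·40 + (-3)·12.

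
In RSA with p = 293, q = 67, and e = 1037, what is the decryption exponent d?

13325

φ(n) = (p−1)(q−1) = 292·66 = 19272.
Need d with 1037·d ≡ 1 (mod 19272). Apply the extended Euclidean algorithm:
19272 = 18*1037 + 606
1037 = 1*606 + 431
606 = 1*431 + 175
431 = 2*175 + 81
175 = 2*81 + 13
81 = 6*13 + 3
13 = 4*3 + 1
3 = 3*1 + 0
Back-substitute:
1 = 13 − 4·3
1 = −4·81 + 25·13
1 = 25·175 − 54·81
1 = −54·431 + 133·175
1 = 133·606 − 187·431
1 = −187·1037 + 320·606
1 = 320·19272 − 5947·1037
So 1037·(-5947) ≡ 1 (mod 19272), hence d ≡ -5947 ≡ 13325 (mod 19272).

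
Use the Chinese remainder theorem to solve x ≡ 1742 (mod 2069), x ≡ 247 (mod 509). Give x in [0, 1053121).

833480

Write x = 1742 + 2069·k. Then 2069·k ≡ 247 − 1742 ≡ 32 (mod 509).
Need 2069⁻¹ mod 509. Extended Euclid on (509, 33):
509 = 15·33 + 14
33 = 2·14 + 5
14 = 2·5 + 4
5 = 1·4 + 1
4 = 4·1 + 0
Back-substitute:
1 = 5 − 4
1 = −14 + 3·5
1 = 3·33 − 7·14
1 = −7·509 + 108·33
2069⁻¹ ≡ 108 (mod 509), so k ≡ 108·32 ≡ 402 (mod 509).
x = 1742 + 2069·402 = 833480.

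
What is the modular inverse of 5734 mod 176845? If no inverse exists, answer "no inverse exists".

43579

Extended Euclidean algorithm:
176845 = 30*5734 + 4825
5734 = 1*4825 + 909
4825 = 5*909 + 280
909 = 3*280 + 69
280 = 4*69 + 4
69 = 17*4 + 1
4 = 4*1 + 0
Since gcd(5734, 176845) = 1, back-substitute to write 1 as a combination:
1 = 69 − 17·4
1 = −17·280 + 69·69
1 = 69·909 − 224·280
1 = −224·4825 + 1189·909
1 = 1189·5734 − 1413·4825
1 = −1413·176845 + 43579·5734
So 5734·43579 ≡ 1 (mod 176845).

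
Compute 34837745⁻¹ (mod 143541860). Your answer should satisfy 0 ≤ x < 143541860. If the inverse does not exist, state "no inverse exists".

no inverse exists

Euclidean algorithm on 143541860, 34837745:
143541860 = 4·34837745 + 4190880
34837745 = 8·4190880 + 1310705
4190880 = 3·1310705 + 258765
1310705 = 5·258765 + 16880
258765 = 15·16880 + 5565
16880 = 3·5565 + 185
5565 = 30·185 + 15
185 = 12·15 + 5
15 = 3·5 + 0
The gcd is 5, not 1, hence no inverse exists.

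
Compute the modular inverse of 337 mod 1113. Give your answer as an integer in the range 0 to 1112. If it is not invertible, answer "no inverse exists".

862

Extended Euclidean algorithm:
1113 = 3·337 + 102
337 = 3·102 + 31
102 = 3·31 + 9
31 = 3·9 + 4
9 = 2·4 + 1
4 = 4·1 + 0
gcd = 1, so the inverse exists. Back-substitute:
1 = 9 − 2·4
1 = −2·31 + 7·9
1 = 7·102 − 23·31
1 = −23·337 + 76·102
1 = 76·1113 − 251·337
Thus 337·(-251) ≡ 1 (mod 1113); reducing, -251 mod 1113 = 862.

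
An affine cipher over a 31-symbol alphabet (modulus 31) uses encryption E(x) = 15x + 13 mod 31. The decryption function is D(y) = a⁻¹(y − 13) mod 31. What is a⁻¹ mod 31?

Extended Euclidean algorithm:
31 = 2*15 + 1
15 = 15*1 + 0
Since gcd(15, 31) = 1, back-substitute to write 1 as a combination:
1 = 31 − 2·15
So 15·(-2) ≡ 1 (mod 31), and -2 ≡ 29 (mod 31).

29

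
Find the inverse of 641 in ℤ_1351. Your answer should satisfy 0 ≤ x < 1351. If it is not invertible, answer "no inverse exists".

Run Euclid on (1351, 641):
1351 = 2*641 + 69
641 = 9*69 + 20
69 = 3*20 + 9
20 = 2*9 + 2
9 = 4*2 + 1
2 = 2*1 + 0
gcd = 1, so the inverse exists. Back-substitute:
1 = 9 − 4·2
1 = −4·20 + 9·9
1 = 9·69 − 31·20
1 = −31·641 + 288·69
1 = 288·1351 − 607·641
Thus 641·(-607) ≡ 1 (mod 1351); reducing, -607 mod 1351 = 744.

744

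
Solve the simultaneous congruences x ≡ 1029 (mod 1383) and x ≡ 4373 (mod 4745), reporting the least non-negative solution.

1166898

Write x = 1029 + 1383·k. Then 1383·k ≡ 4373 − 1029 ≡ 3344 (mod 4745).
Need 1383⁻¹ mod 4745. Extended Euclid on (4745, 1383):
4745 = 3·1383 + 596
1383 = 2·596 + 191
596 = 3·191 + 23
191 = 8·23 + 7
23 = 3·7 + 2
7 = 3·2 + 1
2 = 2·1 + 0
Back-substitute:
1 = 7 − 3·2
1 = −3·23 + 10·7
1 = 10·191 − 83·23
1 = −83·596 + 259·191
1 = 259·1383 − 601·596
1 = −601·4745 + 2062·1383
1383⁻¹ ≡ 2062 (mod 4745), so k ≡ 2062·3344 ≡ 843 (mod 4745).
x = 1029 + 1383·843 = 1166898.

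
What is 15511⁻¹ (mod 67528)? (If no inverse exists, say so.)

gcd(67528, 15511) by repeated division:
67528 = 4*15511 + 5484
15511 = 2*5484 + 4543
5484 = 1*4543 + 941
4543 = 4*941 + 779
941 = 1*779 + 162
779 = 4*162 + 131
162 = 1*131 + 31
131 = 4*31 + 7
31 = 4*7 + 3
7 = 2*3 + 1
3 = 3*1 + 0
gcd = 1, so the inverse exists. Back-substitute:
1 = 7 − 2·3
1 = −2·31 + 9·7
1 = 9·131 − 38·31
1 = −38·162 + 47·131
1 = 47·779 − 226·162
1 = −226·941 + 273·779
1 = 273·4543 − 1318·941
1 = −1318·5484 + 1591·4543
1 = 1591·15511 − 4500·5484
1 = −4500·67528 + 19591·15511
So 15511·19591 ≡ 1 (mod 67528).

19591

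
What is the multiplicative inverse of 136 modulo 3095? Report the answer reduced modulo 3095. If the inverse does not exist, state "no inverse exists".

Apply the Euclidean algorithm to 3095 and 136:
3095 = 22*136 + 103
136 = 1*103 + 33
103 = 3*33 + 4
33 = 8*4 + 1
4 = 4*1 + 0
The gcd is 1. Working backward:
1 = 33 − 8·4
1 = −8·103 + 25·33
1 = 25·136 − 33·103
1 = −33·3095 + 751·136
So 136·751 ≡ 1 (mod 3095).

751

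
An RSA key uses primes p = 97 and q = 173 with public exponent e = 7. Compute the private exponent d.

2359

φ(n) = (p−1)(q−1) = 96·172 = 16512.
Need d with 7·d ≡ 1 (mod 16512). Apply the extended Euclidean algorithm:
16512 = 2358·7 + 6
7 = 1·6 + 1
6 = 6·1 + 0
Back-substitute:
1 = 7 − 6
1 = −16512 + 2359·7
So 7·2359 ≡ 1 (mod 16512), hence d = 2359.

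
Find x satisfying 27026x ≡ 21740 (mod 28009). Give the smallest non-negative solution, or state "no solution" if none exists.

First find gcd(27026, 28009):
28009 = 1·27026 + 983
27026 = 27·983 + 485
983 = 2·485 + 13
485 = 37·13 + 4
13 = 3·4 + 1
4 = 4·1 + 0
gcd = 1, so a unique solution mod 28009 exists.
Back-substitute for the Bézout coefficients:
1 = 13 − 3·4
1 = −3·485 + 112·13
1 = 112·983 − 227·485
1 = −227·27026 + 6241·983
1 = 6241·28009 − 6468·27026
So 27026·(-6468) ≡ 1 (mod 28009), giving 27026⁻¹ ≡ 21541.
x ≡ 27026⁻¹·21740 ≡ 21541·21740 ≡ 18869 (mod 28009).

18869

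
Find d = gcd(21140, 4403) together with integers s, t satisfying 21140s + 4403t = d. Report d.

Euclidean algorithm:
21140 = 4*4403 + 3528
4403 = 1*3528 + 875
3528 = 4*875 + 28
875 = 31*28 + 7
28 = 4*7 + 0
gcd(21140, 4403) = 7.
Express as a combination:
7 = 875 − 31·28
7 = −31·3528 + 125·875
7 = 125·4403 − 156·3528
7 = −156·21140 + 749·4403
So 7 = (-156)·21140 + (749)·4403.

7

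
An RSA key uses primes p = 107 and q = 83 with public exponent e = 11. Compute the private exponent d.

φ(n) = (p−1)(q−1) = 106·82 = 8692.
Need d with 11·d ≡ 1 (mod 8692). Apply the extended Euclidean algorithm:
8692 = 790×11 + 2
11 = 5×2 + 1
2 = 2×1 + 0
Back-substitute:
1 = 11 − 5·2
1 = −5·8692 + 3951·11
So 11·3951 ≡ 1 (mod 8692), hence d = 3951.

3951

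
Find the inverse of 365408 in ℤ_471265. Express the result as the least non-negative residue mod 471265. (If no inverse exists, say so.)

75482

gcd(471265, 365408) by repeated division:
471265 = 1×365408 + 105857
365408 = 3×105857 + 47837
105857 = 2×47837 + 10183
47837 = 4×10183 + 7105
10183 = 1×7105 + 3078
7105 = 2×3078 + 949
3078 = 3×949 + 231
949 = 4×231 + 25
231 = 9×25 + 6
25 = 4×6 + 1
6 = 6×1 + 0
The gcd is 1. Working backward:
1 = 25 − 4·6
1 = −4·231 + 37·25
1 = 37·949 − 152·231
1 = −152·3078 + 493·949
1 = 493·7105 − 1138·3078
1 = −1138·10183 + 1631·7105
1 = 1631·47837 − 7662·10183
1 = −7662·105857 + 16955·47837
1 = 16955·365408 − 58527·105857
1 = −58527·471265 + 75482·365408
So 365408·75482 ≡ 1 (mod 471265).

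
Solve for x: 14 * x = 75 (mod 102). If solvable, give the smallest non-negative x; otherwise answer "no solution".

no solution

gcd(14, 102):
102 = 7×14 + 4
14 = 3×4 + 2
4 = 2×2 + 0
gcd = 2, but 2 ∤ 75, so the congruence has no solution.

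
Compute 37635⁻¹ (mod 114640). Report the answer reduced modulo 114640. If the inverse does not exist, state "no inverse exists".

Compute gcd(37635, 114640):
114640 = 3·37635 + 1735
37635 = 21·1735 + 1200
1735 = 1·1200 + 535
1200 = 2·535 + 130
535 = 4·130 + 15
130 = 8·15 + 10
15 = 1·10 + 5
10 = 2·5 + 0
The gcd is 5, not 1, hence no inverse exists.

no inverse exists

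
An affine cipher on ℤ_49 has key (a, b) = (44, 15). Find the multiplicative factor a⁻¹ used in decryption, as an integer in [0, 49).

Run Euclid on (49, 44):
49 = 1*44 + 5
44 = 8*5 + 4
5 = 1*4 + 1
4 = 4*1 + 0
gcd = 1, so the inverse exists. Back-substitute:
1 = 5 − 4
1 = −44 + 9·5
1 = 9·49 − 10·44
Thus 44·(-10) ≡ 1 (mod 49); reducing, -10 mod 49 = 39.

39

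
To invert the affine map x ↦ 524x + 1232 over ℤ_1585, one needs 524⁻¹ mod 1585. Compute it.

1219

Extended Euclidean algorithm:
1585 = 3×524 + 13
524 = 40×13 + 4
13 = 3×4 + 1
4 = 4×1 + 0
Since gcd(524, 1585) = 1, back-substitute to write 1 as a combination:
1 = 13 − 3·4
1 = −3·524 + 121·13
1 = 121·1585 − 366·524
Hence 524⁻¹ ≡ -366 ≡ 1219 (mod 1585).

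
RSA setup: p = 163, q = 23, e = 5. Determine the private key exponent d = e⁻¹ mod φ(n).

φ(n) = (p−1)(q−1) = 162·22 = 3564.
Need d with 5·d ≡ 1 (mod 3564). Apply the extended Euclidean algorithm:
3564 = 712×5 + 4
5 = 1×4 + 1
4 = 4×1 + 0
Back-substitute:
1 = 5 − 4
1 = −3564 + 713·5
So 5·713 ≡ 1 (mod 3564), hence d = 713.

713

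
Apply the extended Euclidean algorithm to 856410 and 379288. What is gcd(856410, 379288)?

Euclidean algorithm:
856410 = 2*379288 + 97834
379288 = 3*97834 + 85786
97834 = 1*85786 + 12048
85786 = 7*12048 + 1450
12048 = 8*1450 + 448
1450 = 3*448 + 106
448 = 4*106 + 24
106 = 4*24 + 10
24 = 2*10 + 4
10 = 2*4 + 2
4 = 2*2 + 0
gcd(856410, 379288) = 2.
Working backward:
2 = 10 − 2·4
2 = −2·24 + 5·10
2 = 5·106 − 22·24
2 = −22·448 + 93·106
2 = 93·1450 − 301·448
2 = −301·12048 + 2501·1450
2 = 2501·85786 − 17808·12048
2 = −17808·97834 + 20309·85786
2 = 20309·379288 − 78735·97834
2 = −78735·856410 + 177779·379288
So 2 = (-78735)·856410 + (177779)·379288.

2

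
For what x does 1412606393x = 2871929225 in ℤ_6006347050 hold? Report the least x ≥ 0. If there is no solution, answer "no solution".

430225925

First find gcd(1412606393, 6006347050):
6006347050 = 4·1412606393 + 355921478
1412606393 = 3·355921478 + 344841959
355921478 = 1·344841959 + 11079519
344841959 = 31·11079519 + 1376870
11079519 = 8·1376870 + 64559
1376870 = 21·64559 + 21131
64559 = 3·21131 + 1166
21131 = 18·1166 + 143
1166 = 8·143 + 22
143 = 6·22 + 11
22 = 2·11 + 0
gcd = 11 and 11 | 2871929225, so solutions exist. Divide through by 11: 128418763x ≡ 261084475 (mod 546031550).
Now find 128418763⁻¹ mod 546031550:
546031550 = 4·128418763 + 32356498
128418763 = 3·32356498 + 31349269
32356498 = 1·31349269 + 1007229
31349269 = 31·1007229 + 125170
1007229 = 8·125170 + 5869
125170 = 21·5869 + 1921
5869 = 3·1921 + 106
1921 = 18·106 + 13
106 = 8·13 + 2
13 = 6·2 + 1
2 = 2·1 + 0
Back-substitute:
1 = 13 − 6·2
1 = −6·106 + 49·13
1 = 49·1921 − 888·106
1 = −888·5869 + 2713·1921
1 = 2713·125170 − 57861·5869
1 = −57861·1007229 + 465601·125170
1 = 465601·31349269 − 14491492·1007229
1 = −14491492·32356498 + 14957093·31349269
1 = 14957093·128418763 − 59362771·32356498
1 = −59362771·546031550 + 252408177·128418763
So 128418763⁻¹ ≡ 252408177 (mod 546031550).
Then x ≡ 252408177·261084475 ≡ 430225925 (mod 546031550); the smallest non-negative solution is x = 430225925.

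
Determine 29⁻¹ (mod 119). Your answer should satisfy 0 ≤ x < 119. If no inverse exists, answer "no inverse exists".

78

gcd(119, 29) by repeated division:
119 = 4·29 + 3
29 = 9·3 + 2
3 = 1·2 + 1
2 = 2·1 + 0
gcd = 1, so the inverse exists. Back-substitute:
1 = 3 − 2
1 = −29 + 10·3
1 = 10·119 − 41·29
So 29·(-41) ≡ 1 (mod 119), and -41 ≡ 78 (mod 119).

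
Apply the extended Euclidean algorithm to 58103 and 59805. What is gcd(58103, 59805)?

Euclidean algorithm:
59805 = 1·58103 + 1702
58103 = 34·1702 + 235
1702 = 7·235 + 57
235 = 4·57 + 7
57 = 8·7 + 1
7 = 7·1 + 0
gcd(58103, 59805) = 1.
Back-substituting:
1 = 57 − 8·7
1 = −8·235 + 33·57
1 = 33·1702 − 239·235
1 = −239·58103 + 8159·1702
1 = 8159·59805 − 8398·58103
So 1 = (8159)·59805 + (-8398)·58103.

1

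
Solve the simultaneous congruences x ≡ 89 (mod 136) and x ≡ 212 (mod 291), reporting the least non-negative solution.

4577

Write x = 89 + 136·k. Then 136·k ≡ 212 − 89 ≡ 123 (mod 291).
Need 136⁻¹ mod 291. Extended Euclid on (291, 136):
291 = 2·136 + 19
136 = 7·19 + 3
19 = 6·3 + 1
3 = 3·1 + 0
Back-substitute:
1 = 19 − 6·3
1 = −6·136 + 43·19
1 = 43·291 − 92·136
136⁻¹ ≡ 199 (mod 291), so k ≡ 199·123 ≡ 33 (mod 291).
x = 89 + 136·33 = 4577.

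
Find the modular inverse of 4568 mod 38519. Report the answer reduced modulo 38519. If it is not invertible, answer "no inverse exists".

Run Euclid on (38519, 4568):
38519 = 8·4568 + 1975
4568 = 2·1975 + 618
1975 = 3·618 + 121
618 = 5·121 + 13
121 = 9·13 + 4
13 = 3·4 + 1
4 = 4·1 + 0
gcd = 1, so the inverse exists. Back-substitute:
1 = 13 − 3·4
1 = −3·121 + 28·13
1 = 28·618 − 143·121
1 = −143·1975 + 457·618
1 = 457·4568 − 1057·1975
1 = −1057·38519 + 8913·4568
So 4568·8913 ≡ 1 (mod 38519).

8913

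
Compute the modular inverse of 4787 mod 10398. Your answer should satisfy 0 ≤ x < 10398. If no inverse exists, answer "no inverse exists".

Run Euclid on (10398, 4787):
10398 = 2·4787 + 824
4787 = 5·824 + 667
824 = 1·667 + 157
667 = 4·157 + 39
157 = 4·39 + 1
39 = 39·1 + 0
gcd = 1, so the inverse exists. Back-substitute:
1 = 157 − 4·39
1 = −4·667 + 17·157
1 = 17·824 − 21·667
1 = −21·4787 + 122·824
1 = 122·10398 − 265·4787
So 4787·(-265) ≡ 1 (mod 10398), and -265 ≡ 10133 (mod 10398).

10133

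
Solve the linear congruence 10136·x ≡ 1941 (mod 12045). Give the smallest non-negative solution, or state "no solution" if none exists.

11331

First find gcd(10136, 12045):
12045 = 1·10136 + 1909
10136 = 5·1909 + 591
1909 = 3·591 + 136
591 = 4·136 + 47
136 = 2·47 + 42
47 = 1·42 + 5
42 = 8·5 + 2
5 = 2·2 + 1
2 = 2·1 + 0
gcd = 1, so a unique solution mod 12045 exists.
Back-substitute for the Bézout coefficients:
1 = 5 − 2·2
1 = −2·42 + 17·5
1 = 17·47 − 19·42
1 = −19·136 + 55·47
1 = 55·591 − 239·136
1 = −239·1909 + 772·591
1 = 772·10136 − 4099·1909
1 = −4099·12045 + 4871·10136
So 10136·(4871) ≡ 1 (mod 12045), giving 10136⁻¹ ≡ 4871.
x ≡ 10136⁻¹·1941 ≡ 4871·1941 ≡ 11331 (mod 12045).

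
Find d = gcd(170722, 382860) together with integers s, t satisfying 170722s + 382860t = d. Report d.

2

Euclidean algorithm:
382860 = 2×170722 + 41416
170722 = 4×41416 + 5058
41416 = 8×5058 + 952
5058 = 5×952 + 298
952 = 3×298 + 58
298 = 5×58 + 8
58 = 7×8 + 2
8 = 4×2 + 0
gcd(170722, 382860) = 2.
Express as a combination:
2 = 58 − 7·8
2 = −7·298 + 36·58
2 = 36·952 − 115·298
2 = −115·5058 + 611·952
2 = 611·41416 − 5003·5058
2 = −5003·170722 + 20623·41416
2 = 20623·382860 − 46249·170722
So 2 = (20623)·382860 + (-46249)·170722.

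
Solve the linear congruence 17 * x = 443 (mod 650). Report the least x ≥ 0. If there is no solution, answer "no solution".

179

First find gcd(17, 650):
650 = 38·17 + 4
17 = 4·4 + 1
4 = 4·1 + 0
gcd = 1, so a unique solution mod 650 exists.
Back-substitute for the Bézout coefficients:
1 = 17 − 4·4
1 = −4·650 + 153·17
So 17·(153) ≡ 1 (mod 650), giving 17⁻¹ ≡ 153.
x ≡ 17⁻¹·443 ≡ 153·443 ≡ 179 (mod 650).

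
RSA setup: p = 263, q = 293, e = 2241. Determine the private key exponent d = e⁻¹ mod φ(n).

32329

φ(n) = (p−1)(q−1) = 262·292 = 76504.
Need d with 2241·d ≡ 1 (mod 76504). Apply the extended Euclidean algorithm:
76504 = 34*2241 + 310
2241 = 7*310 + 71
310 = 4*71 + 26
71 = 2*26 + 19
26 = 1*19 + 7
19 = 2*7 + 5
7 = 1*5 + 2
5 = 2*2 + 1
2 = 2*1 + 0
Back-substitute:
1 = 5 − 2·2
1 = −2·7 + 3·5
1 = 3·19 − 8·7
1 = −8·26 + 11·19
1 = 11·71 − 30·26
1 = −30·310 + 131·71
1 = 131·2241 − 947·310
1 = −947·76504 + 32329·2241
So 2241·32329 ≡ 1 (mod 76504), hence d = 32329.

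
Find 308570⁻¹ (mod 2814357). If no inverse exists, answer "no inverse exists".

2278127

Run Euclid on (2814357, 308570):
2814357 = 9*308570 + 37227
308570 = 8*37227 + 10754
37227 = 3*10754 + 4965
10754 = 2*4965 + 824
4965 = 6*824 + 21
824 = 39*21 + 5
21 = 4*5 + 1
5 = 5*1 + 0
Since gcd(308570, 2814357) = 1, back-substitute to write 1 as a combination:
1 = 21 − 4·5
1 = −4·824 + 157·21
1 = 157·4965 − 946·824
1 = −946·10754 + 2049·4965
1 = 2049·37227 − 7093·10754
1 = −7093·308570 + 58793·37227
1 = 58793·2814357 − 536230·308570
Hence 308570⁻¹ ≡ -536230 ≡ 2278127 (mod 2814357).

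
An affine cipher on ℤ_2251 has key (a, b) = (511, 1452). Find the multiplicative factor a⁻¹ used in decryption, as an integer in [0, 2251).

gcd(2251, 511) by repeated division:
2251 = 4*511 + 207
511 = 2*207 + 97
207 = 2*97 + 13
97 = 7*13 + 6
13 = 2*6 + 1
6 = 6*1 + 0
The gcd is 1. Working backward:
1 = 13 − 2·6
1 = −2·97 + 15·13
1 = 15·207 − 32·97
1 = −32·511 + 79·207
1 = 79·2251 − 348·511
Thus 511·(-348) ≡ 1 (mod 2251); reducing, -348 mod 2251 = 1903.

1903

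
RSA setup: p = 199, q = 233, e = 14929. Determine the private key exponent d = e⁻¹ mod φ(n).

φ(n) = (p−1)(q−1) = 198·232 = 45936.
Need d with 14929·d ≡ 1 (mod 45936). Apply the extended Euclidean algorithm:
45936 = 3*14929 + 1149
14929 = 12*1149 + 1141
1149 = 1*1141 + 8
1141 = 142*8 + 5
8 = 1*5 + 3
5 = 1*3 + 2
3 = 1*2 + 1
2 = 2*1 + 0
Back-substitute:
1 = 3 − 2
1 = −5 + 2·3
1 = 2·8 − 3·5
1 = −3·1141 + 428·8
1 = 428·1149 − 431·1141
1 = −431·14929 + 5600·1149
1 = 5600·45936 − 17231·14929
So 14929·(-17231) ≡ 1 (mod 45936), hence d ≡ -17231 ≡ 28705 (mod 45936).

28705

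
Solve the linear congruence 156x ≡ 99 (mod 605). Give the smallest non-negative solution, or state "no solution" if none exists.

594

First find gcd(156, 605):
605 = 3·156 + 137
156 = 1·137 + 19
137 = 7·19 + 4
19 = 4·4 + 3
4 = 1·3 + 1
3 = 3·1 + 0
gcd = 1, so a unique solution mod 605 exists.
Back-substitute for the Bézout coefficients:
1 = 4 − 3
1 = −19 + 5·4
1 = 5·137 − 36·19
1 = −36·156 + 41·137
1 = 41·605 − 159·156
So 156·(-159) ≡ 1 (mod 605), giving 156⁻¹ ≡ 446.
x ≡ 156⁻¹·99 ≡ 446·99 ≡ 594 (mod 605).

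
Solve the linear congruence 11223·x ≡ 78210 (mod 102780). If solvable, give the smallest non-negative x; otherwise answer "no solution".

First find gcd(11223, 102780):
102780 = 9×11223 + 1773
11223 = 6×1773 + 585
1773 = 3×585 + 18
585 = 32×18 + 9
18 = 2×9 + 0
gcd = 9 and 9 | 78210, so solutions exist. Divide through by 9: 1247x ≡ 8690 (mod 11420).
Now find 1247⁻¹ mod 11420:
11420 = 9×1247 + 197
1247 = 6×197 + 65
197 = 3×65 + 2
65 = 32×2 + 1
2 = 2×1 + 0
Back-substitute:
1 = 65 − 32·2
1 = −32·197 + 97·65
1 = 97·1247 − 614·197
1 = −614·11420 + 5623·1247
So 1247⁻¹ ≡ 5623 (mod 11420).
Then x ≡ 5623·8690 ≡ 9110 (mod 11420); the smallest non-negative solution is x = 9110.

9110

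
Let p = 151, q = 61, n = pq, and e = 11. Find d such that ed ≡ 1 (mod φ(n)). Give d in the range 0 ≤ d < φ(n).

φ(n) = (p−1)(q−1) = 150·60 = 9000.
Need d with 11·d ≡ 1 (mod 9000). Apply the extended Euclidean algorithm:
9000 = 818·11 + 2
11 = 5·2 + 1
2 = 2·1 + 0
Back-substitute:
1 = 11 − 5·2
1 = −5·9000 + 4091·11
So 11·4091 ≡ 1 (mod 9000), hence d = 4091.

4091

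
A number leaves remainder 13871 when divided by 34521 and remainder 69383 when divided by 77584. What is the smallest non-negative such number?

306836519

Write x = 13871 + 34521·k. Then 34521·k ≡ 69383 − 13871 ≡ 55512 (mod 77584).
Need 34521⁻¹ mod 77584. Extended Euclid on (77584, 34521):
77584 = 2×34521 + 8542
34521 = 4×8542 + 353
8542 = 24×353 + 70
353 = 5×70 + 3
70 = 23×3 + 1
3 = 3×1 + 0
Back-substitute:
1 = 70 − 23·3
1 = −23·353 + 116·70
1 = 116·8542 − 2807·353
1 = −2807·34521 + 11344·8542
1 = 11344·77584 − 25495·34521
34521⁻¹ ≡ 52089 (mod 77584), so k ≡ 52089·55512 ≡ 8888 (mod 77584).
x = 13871 + 34521·8888 = 306836519.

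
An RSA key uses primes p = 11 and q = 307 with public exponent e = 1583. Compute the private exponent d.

2627

φ(n) = (p−1)(q−1) = 10·306 = 3060.
Need d with 1583·d ≡ 1 (mod 3060). Apply the extended Euclidean algorithm:
3060 = 1·1583 + 1477
1583 = 1·1477 + 106
1477 = 13·106 + 99
106 = 1·99 + 7
99 = 14·7 + 1
7 = 7·1 + 0
Back-substitute:
1 = 99 − 14·7
1 = −14·106 + 15·99
1 = 15·1477 − 209·106
1 = −209·1583 + 224·1477
1 = 224·3060 − 433·1583
So 1583·(-433) ≡ 1 (mod 3060), hence d ≡ -433 ≡ 2627 (mod 3060).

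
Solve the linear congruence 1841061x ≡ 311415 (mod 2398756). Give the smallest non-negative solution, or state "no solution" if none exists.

1036975

First find gcd(1841061, 2398756):
2398756 = 1*1841061 + 557695
1841061 = 3*557695 + 167976
557695 = 3*167976 + 53767
167976 = 3*53767 + 6675
53767 = 8*6675 + 367
6675 = 18*367 + 69
367 = 5*69 + 22
69 = 3*22 + 3
22 = 7*3 + 1
3 = 3*1 + 0
gcd = 1, so a unique solution mod 2398756 exists.
Back-substitute for the Bézout coefficients:
1 = 22 − 7·3
1 = −7·69 + 22·22
1 = 22·367 − 117·69
1 = −117·6675 + 2128·367
1 = 2128·53767 − 17141·6675
1 = −17141·167976 + 53551·53767
1 = 53551·557695 − 177794·167976
1 = −177794·1841061 + 586933·557695
1 = 586933·2398756 − 764727·1841061
So 1841061·(-764727) ≡ 1 (mod 2398756), giving 1841061⁻¹ ≡ 1634029.
x ≡ 1841061⁻¹·311415 ≡ 1634029·311415 ≡ 1036975 (mod 2398756).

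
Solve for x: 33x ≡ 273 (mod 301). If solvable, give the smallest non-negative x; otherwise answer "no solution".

First find gcd(33, 301):
301 = 9*33 + 4
33 = 8*4 + 1
4 = 4*1 + 0
gcd = 1, so a unique solution mod 301 exists.
Back-substitute for the Bézout coefficients:
1 = 33 − 8·4
1 = −8·301 + 73·33
So 33·(73) ≡ 1 (mod 301), giving 33⁻¹ ≡ 73.
x ≡ 33⁻¹·273 ≡ 73·273 ≡ 63 (mod 301).

63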